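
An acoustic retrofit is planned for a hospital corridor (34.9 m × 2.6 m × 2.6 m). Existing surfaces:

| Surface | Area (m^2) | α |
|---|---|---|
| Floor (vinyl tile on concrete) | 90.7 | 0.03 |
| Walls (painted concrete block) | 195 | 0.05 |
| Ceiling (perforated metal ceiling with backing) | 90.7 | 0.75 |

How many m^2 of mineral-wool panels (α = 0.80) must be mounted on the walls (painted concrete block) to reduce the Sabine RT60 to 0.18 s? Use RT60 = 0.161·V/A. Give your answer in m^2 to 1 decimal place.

Total absorption A₁ = 90.7×0.03 + 195×0.05 + 90.7×0.75
  = 2.721 + 9.750 + 68.025 = 80.496 m^2 sabins.
V = 235.924 m³. Target absorption A₂ = 0.161 × 235.924 / 0.18 = 211.021 sabins.
ΔA needed = 211.021 − 80.496 = 130.525 sabins.
Net gain per m^2: Δα = 0.80 − 0.05 = 0.75.
Panel area = 130.525 / 0.75 = 174.0 m^2.

174.0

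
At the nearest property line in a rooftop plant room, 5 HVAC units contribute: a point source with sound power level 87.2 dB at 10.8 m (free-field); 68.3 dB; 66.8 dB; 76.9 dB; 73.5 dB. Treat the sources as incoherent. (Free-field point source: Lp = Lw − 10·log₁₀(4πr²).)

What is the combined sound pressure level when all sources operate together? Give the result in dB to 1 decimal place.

79.2 dB

Source at 10.8 m: Lp = 87.2 − 10·log₁₀(4π·10.8²) = 87.2 − 10·log₁₀(1465.741) = 55.5 dB.
Σ 10^(Lᵢ/10) = 8.327e+07.
Combined level = 10 log₁₀(8.327e+07) = 79.2 dB.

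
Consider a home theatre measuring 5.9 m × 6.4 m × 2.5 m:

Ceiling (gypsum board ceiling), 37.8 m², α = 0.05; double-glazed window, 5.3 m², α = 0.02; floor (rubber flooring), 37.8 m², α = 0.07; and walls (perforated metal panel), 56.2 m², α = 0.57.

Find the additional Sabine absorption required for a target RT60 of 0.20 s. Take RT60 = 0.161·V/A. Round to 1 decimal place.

39.3 sabins

A₁ = Σ Sᵢαᵢ = 37.8·0.05 + 5.3·0.02 + 37.8·0.07 + 56.2·0.57 = 36.676 sabins.
For T = 0.20 s, need A₂ = 0.161·V/T = 0.161·94.4/0.20 = 75.992 sabins.
Shortfall: 75.992 − 36.676 = 39.3 sabins.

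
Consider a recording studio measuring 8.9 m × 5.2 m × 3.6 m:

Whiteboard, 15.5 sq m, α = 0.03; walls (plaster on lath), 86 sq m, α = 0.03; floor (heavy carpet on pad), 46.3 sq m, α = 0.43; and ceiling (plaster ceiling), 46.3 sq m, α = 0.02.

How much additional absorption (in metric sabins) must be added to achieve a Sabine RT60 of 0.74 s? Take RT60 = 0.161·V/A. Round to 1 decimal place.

12.4 sabins

Total absorption A₁ = 15.5*0.03 + 86*0.03 + 46.3*0.43 + 46.3*0.02
  = 0.465 + 2.580 + 19.909 + 0.926 = 23.880 sq m sabins.
For T = 0.74 s, need A₂ = 0.161·V/T = 0.161·166.608/0.74 = 36.248 sabins.
ΔA = A₂ − A₁ = 36.248 − 23.880 = 12.4 sabins.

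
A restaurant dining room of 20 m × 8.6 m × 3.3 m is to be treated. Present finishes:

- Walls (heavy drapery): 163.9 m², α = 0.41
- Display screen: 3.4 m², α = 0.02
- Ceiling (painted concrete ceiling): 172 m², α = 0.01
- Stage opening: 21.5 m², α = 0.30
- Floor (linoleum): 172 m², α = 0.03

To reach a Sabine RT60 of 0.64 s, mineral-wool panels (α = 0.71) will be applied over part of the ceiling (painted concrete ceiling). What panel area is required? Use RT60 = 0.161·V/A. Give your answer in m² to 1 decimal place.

A₁ = Σ Sᵢαᵢ = 163.9×0.41 + 3.4×0.02 + 172×0.01 + 21.5×0.30 + 172×0.03 = 80.597 sabins.
V = 567.6 m³. Target absorption A₂ = 0.161 × 567.6 / 0.64 = 142.787 sabins.
Absorption to add: 142.787 − 80.597 = 62.190 sabins.
Net gain per m²: Δα = 0.71 − 0.01 = 0.70.
Area = ΔA/Δα = 62.190/0.70 = 88.8 m².

88.8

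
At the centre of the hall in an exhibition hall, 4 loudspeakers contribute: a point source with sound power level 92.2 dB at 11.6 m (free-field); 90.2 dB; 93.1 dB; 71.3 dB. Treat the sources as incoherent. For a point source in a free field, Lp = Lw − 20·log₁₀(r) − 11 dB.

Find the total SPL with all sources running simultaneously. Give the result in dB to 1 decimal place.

94.9 dB

Source at 11.6 m: Lp = 92.2 − 20·log₁₀(11.6) − 11 = 59.9 dB.
Converting to relative power and adding: 10^(59.9/10) + 10^(90.2/10) + 10^(93.1/10) + 10^(71.3/10) = 3.103e+09.
Back to dB: 10·log₁₀ Σ = 94.9 dB.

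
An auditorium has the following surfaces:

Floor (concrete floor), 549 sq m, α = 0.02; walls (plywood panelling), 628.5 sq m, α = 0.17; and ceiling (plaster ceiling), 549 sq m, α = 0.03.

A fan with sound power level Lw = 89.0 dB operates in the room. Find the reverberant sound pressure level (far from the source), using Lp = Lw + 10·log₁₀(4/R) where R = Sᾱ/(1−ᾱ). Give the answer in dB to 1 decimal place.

73.4 dB

A = 134.295 sabins; S = 1726.5 sq m.
ᾱ = 0.0778, so room constant R = A/(1−ᾱ) = 145.625 sq m.
Lp = 89.0 + 10·log₁₀(4/145.625) = 89.0 + (-15.61) = 73.4 dB.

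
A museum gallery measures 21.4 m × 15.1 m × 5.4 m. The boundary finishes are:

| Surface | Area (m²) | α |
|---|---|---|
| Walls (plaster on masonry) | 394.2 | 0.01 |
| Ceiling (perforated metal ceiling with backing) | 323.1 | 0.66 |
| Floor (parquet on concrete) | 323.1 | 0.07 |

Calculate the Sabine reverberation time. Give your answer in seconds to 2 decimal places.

A = Σ Sᵢαᵢ = 394.2·0.01 + 323.1·0.66 + 323.1·0.07 = 239.805 sabins.
V = 21.4·15.1·5.4 = 1744.956 m³.
Sabine: RT60 = 0.161 × 1744.956 / 239.805 = 1.17 s.

1.17 sec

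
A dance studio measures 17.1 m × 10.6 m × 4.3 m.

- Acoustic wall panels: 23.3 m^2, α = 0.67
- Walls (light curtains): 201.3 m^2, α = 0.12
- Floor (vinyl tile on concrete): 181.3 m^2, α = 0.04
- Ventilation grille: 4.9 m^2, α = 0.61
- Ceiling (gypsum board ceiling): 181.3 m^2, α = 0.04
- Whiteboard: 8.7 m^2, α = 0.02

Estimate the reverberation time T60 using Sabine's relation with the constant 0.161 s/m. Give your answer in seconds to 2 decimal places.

2.18 s

A = Σ Sᵢαᵢ = 23.3*0.67 + 201.3*0.12 + 181.3*0.04 + 4.9*0.61 + 181.3*0.04 + 8.7*0.02 = 57.434 sabins.
Room volume: 779.418 m³.
RT60 = 0.161 · V / A = 0.161 × 779.418 / 57.434 = 2.18 s.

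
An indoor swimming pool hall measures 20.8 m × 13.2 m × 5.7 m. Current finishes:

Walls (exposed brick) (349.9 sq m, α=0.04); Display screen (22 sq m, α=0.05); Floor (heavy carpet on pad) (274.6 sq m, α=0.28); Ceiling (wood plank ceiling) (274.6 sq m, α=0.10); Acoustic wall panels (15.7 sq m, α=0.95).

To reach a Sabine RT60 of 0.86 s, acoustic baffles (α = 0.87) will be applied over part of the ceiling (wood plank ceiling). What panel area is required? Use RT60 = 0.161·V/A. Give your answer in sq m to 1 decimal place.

206.0

Summing Sᵢαᵢ: 13.996 + 1.100 + 76.888 + 27.460 + 14.915 → A₁ = 134.359 sabins.
Required A₂ = 0.161·1564.992/0.86 = 292.981 sabins.
Absorption to add: 292.981 − 134.359 = 158.622 sabins.
Each sq m of panel replacing the ceiling (wood plank ceiling) adds (0.87 − 0.10) = 0.77 sabins.
Area = ΔA/Δα = 158.622/0.77 = 206.0 sq m.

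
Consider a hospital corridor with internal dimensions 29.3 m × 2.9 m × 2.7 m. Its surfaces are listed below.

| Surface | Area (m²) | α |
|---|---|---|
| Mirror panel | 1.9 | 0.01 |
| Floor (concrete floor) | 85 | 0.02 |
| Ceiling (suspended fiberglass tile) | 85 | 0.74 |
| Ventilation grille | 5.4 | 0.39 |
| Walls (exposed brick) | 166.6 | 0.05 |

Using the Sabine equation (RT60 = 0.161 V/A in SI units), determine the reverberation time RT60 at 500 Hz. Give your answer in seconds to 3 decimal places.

Summing Sᵢαᵢ: 0.019 + 1.700 + 62.900 + 2.106 + 8.330 → A = 75.055 sabins.
Room volume: 229.419 m³.
RT60 = 0.161 · V / A = 0.161 × 229.419 / 75.055 = 0.492 s.

0.492 s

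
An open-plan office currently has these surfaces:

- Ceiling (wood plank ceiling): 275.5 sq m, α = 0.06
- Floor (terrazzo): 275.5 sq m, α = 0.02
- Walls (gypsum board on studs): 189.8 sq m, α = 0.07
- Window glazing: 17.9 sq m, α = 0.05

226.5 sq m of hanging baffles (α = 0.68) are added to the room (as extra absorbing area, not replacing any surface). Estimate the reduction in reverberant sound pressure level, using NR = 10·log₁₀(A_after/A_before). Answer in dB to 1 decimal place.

7.2 dB

Total absorption A_before = 275.5×0.06 + 275.5×0.02 + 189.8×0.07 + 17.9×0.05
  = 16.530 + 5.510 + 13.286 + 0.895 = 36.221 sq m sabins.
Added absorption = 226.5 × 0.68 = 154.020 sabins.
New total A_after = 190.241 sabins.
Reduction = 10 log₁₀(A_after/A_before) = 10 log₁₀(5.2522) = 7.2 dB.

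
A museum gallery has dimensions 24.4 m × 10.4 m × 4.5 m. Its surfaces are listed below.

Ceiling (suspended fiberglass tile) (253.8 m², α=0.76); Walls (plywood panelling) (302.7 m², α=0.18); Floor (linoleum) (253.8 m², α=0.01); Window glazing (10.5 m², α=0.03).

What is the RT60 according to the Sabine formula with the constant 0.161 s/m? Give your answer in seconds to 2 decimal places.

A = Σ Sᵢαᵢ = 253.8×0.76 + 302.7×0.18 + 253.8×0.01 + 10.5×0.03 = 250.227 sabins.
Room volume: 1141.92 m³.
T = 0.161 V/A = 0.161·1141.92/250.227 = 0.73 s.

0.73 s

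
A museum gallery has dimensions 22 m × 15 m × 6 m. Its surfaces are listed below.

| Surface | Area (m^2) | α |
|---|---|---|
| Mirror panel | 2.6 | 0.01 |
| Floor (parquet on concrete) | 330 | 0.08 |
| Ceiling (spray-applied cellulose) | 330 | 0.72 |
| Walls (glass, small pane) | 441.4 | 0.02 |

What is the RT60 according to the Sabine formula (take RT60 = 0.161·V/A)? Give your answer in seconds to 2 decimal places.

1.17 seconds

Summing Sᵢαᵢ: 0.026 + 26.400 + 237.600 + 8.828 → A = 272.854 sabins.
Room volume: 1980 m³.
Sabine: RT60 = 0.161 × 1980 / 272.854 = 1.17 s.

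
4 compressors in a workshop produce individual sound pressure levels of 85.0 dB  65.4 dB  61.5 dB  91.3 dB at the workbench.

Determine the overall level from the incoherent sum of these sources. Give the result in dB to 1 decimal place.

Σ 10^(Lᵢ/10) = 1.67e+09.
Back to dB: 10·log₁₀ Σ = 92.2 dB.

92.2 dB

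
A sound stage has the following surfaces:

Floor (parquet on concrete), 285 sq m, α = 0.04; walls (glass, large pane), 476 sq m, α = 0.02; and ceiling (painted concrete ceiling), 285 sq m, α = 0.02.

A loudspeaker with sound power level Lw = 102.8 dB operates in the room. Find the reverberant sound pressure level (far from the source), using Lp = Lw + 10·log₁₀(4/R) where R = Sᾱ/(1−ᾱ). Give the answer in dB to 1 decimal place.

Σ(Sᵢαᵢ) = 285×0.04 + 476×0.02 + 285×0.02 = 26.620; total area S = 1046.0 sq m.
ᾱ = 0.0254, so room constant R = A/(1−ᾱ) = 27.314 sq m.
Lp = 102.8 + 10·log₁₀(4/27.314) = 102.8 + (-8.34) = 94.5 dB.

94.5 dB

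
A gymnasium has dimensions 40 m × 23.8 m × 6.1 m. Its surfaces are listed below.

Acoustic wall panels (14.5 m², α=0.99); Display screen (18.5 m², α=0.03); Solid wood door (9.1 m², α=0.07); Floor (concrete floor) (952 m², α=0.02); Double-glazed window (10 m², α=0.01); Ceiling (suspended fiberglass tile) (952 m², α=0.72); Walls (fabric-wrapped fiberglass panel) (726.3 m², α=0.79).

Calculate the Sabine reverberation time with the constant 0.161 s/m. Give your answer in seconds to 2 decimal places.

Equivalent absorption area: A = 14.5×0.99 + 18.5×0.03 + 9.1×0.07 + 952×0.02 + 10×0.01 + 952×0.72 + 726.3×0.79 = 1293.904 m².
Room volume: 5807.2 m³.
T = 0.161 V/A = 0.161·5807.2/1293.904 = 0.72 s.

0.72 s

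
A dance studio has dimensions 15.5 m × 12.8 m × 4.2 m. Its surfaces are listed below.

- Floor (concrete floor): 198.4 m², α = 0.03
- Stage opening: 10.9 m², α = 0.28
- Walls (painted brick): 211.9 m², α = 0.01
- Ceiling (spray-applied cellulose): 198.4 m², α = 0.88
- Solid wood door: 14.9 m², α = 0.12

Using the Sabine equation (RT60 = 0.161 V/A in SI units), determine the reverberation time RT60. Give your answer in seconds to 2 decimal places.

0.72 seconds

Summing Sᵢαᵢ: 5.952 + 3.052 + 2.119 + 174.592 + 1.788 → A = 187.503 sabins.
Room volume: 833.28 m³.
Sabine: RT60 = 0.161 × 833.28 / 187.503 = 0.72 s.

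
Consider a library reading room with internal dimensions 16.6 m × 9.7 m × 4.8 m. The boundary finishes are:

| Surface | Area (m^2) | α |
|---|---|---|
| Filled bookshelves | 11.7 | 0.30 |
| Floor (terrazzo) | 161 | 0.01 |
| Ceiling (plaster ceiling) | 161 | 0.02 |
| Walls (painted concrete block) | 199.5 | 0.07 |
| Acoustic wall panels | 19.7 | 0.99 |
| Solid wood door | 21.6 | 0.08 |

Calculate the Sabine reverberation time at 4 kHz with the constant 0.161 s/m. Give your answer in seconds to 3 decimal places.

2.858 seconds

Summing Sᵢαᵢ: 3.510 + 1.610 + 3.220 + 13.965 + 19.503 + 1.728 → A = 43.536 sabins.
Room volume: 772.896 m³.
T = 0.161 V/A = 0.161·772.896/43.536 = 2.858 s.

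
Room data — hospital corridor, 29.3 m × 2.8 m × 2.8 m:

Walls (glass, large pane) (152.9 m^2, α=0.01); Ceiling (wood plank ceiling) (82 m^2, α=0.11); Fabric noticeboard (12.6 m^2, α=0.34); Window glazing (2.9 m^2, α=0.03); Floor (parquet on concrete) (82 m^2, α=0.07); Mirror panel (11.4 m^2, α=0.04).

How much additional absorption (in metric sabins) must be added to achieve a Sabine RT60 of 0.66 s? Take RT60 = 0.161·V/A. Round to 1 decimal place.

34.9 sabins

A₁ = Σ Sᵢαᵢ = 152.9×0.01 + 82×0.11 + 12.6×0.34 + 2.9×0.03 + 82×0.07 + 11.4×0.04 = 21.116 sabins.
For T = 0.66 s, need A₂ = 0.161·V/T = 0.161·229.712/0.66 = 56.036 sabins.
Shortfall: 56.036 − 21.116 = 34.9 sabins.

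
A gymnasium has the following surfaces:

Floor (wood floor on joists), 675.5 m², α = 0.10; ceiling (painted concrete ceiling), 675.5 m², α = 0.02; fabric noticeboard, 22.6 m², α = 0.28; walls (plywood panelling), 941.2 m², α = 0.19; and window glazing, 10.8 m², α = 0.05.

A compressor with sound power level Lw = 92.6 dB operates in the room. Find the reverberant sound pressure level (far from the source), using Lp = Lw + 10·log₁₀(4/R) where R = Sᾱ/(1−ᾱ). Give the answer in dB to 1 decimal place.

73.8 dB

A = 266.756 sabins; S = 2325.6 m².
ᾱ = 0.1147, so room constant R = A/(1−ᾱ) = 301.317 m².
Lp = 92.6 + 10·log₁₀(4/301.317) = 92.6 + (-18.77) = 73.8 dB.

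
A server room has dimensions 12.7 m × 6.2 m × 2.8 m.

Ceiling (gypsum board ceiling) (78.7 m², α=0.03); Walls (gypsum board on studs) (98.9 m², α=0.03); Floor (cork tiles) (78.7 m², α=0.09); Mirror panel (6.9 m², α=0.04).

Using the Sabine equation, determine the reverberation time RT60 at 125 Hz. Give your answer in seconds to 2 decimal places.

2.80 sec

A = Σ Sᵢαᵢ = 78.7×0.03 + 98.9×0.03 + 78.7×0.09 + 6.9×0.04 = 12.687 sabins.
V = 12.7·6.2·2.8 = 220.472 m³.
RT60 = 0.161 · V / A = 0.161 × 220.472 / 12.687 = 2.80 s.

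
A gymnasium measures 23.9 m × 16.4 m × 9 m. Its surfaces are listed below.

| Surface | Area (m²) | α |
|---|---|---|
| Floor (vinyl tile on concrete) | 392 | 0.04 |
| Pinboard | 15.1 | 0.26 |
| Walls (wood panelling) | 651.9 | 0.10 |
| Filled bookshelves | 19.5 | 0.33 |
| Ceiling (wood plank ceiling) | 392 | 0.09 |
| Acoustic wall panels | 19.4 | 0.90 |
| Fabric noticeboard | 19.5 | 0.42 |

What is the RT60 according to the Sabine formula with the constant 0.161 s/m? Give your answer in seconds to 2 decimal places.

Summing Sᵢαᵢ: 15.680 + 3.926 + 65.190 + 6.435 + 35.280 + 17.460 + 8.190 → A = 152.161 sabins.
V = 23.9·16.4·9 = 3527.64 m³.
RT60 = 0.161 · V / A = 0.161 × 3527.64 / 152.161 = 3.73 s.

3.73 s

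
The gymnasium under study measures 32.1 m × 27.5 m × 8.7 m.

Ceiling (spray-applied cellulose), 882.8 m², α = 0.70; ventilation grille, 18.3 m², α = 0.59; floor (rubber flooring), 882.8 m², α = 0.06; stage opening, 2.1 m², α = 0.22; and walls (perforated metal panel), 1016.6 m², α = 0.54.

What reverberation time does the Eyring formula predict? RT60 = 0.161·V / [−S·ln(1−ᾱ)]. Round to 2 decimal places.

S = Σ Sᵢ = 2802.6 m².
Absorption A = 882.8×0.70 + 18.3×0.59 + 882.8×0.06 + 2.1×0.22 + 1016.6×0.54 = 1231.151 sabins.
ᾱ = 1231.151 / 2802.6 = 0.4393.
−S·ln(1−ᾱ) = −2802.6 × ln(1 − 0.4393) = 1621.498.
V = 32.1 × 27.5 × 8.7 = 7679.925 m³.
RT60 = 0.161 × 7679.925 / 1621.498 = 0.76 s.

0.76 seconds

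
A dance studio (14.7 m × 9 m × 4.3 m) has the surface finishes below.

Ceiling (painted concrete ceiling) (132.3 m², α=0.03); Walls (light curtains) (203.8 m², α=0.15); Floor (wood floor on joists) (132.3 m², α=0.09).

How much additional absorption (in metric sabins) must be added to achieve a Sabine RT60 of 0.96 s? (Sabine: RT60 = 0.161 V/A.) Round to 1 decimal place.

Summing Sᵢαᵢ: 3.969 + 30.570 + 11.907 → A₁ = 46.446 sabins.
Target A₂ = 0.161·568.89/0.96 = 95.408 sabins (V = 568.89 m³).
ΔA = A₂ − A₁ = 95.408 − 46.446 = 49.0 sabins.

49.0 sabins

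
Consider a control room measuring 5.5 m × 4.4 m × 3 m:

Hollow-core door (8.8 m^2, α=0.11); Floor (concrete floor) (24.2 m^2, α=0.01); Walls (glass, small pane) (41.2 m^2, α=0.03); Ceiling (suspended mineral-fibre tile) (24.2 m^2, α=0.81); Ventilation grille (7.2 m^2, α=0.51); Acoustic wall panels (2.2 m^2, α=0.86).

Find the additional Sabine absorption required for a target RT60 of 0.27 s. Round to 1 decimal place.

Summing Sᵢαᵢ: 0.968 + 0.242 + 1.236 + 19.602 + 3.672 + 1.892 → A₁ = 27.612 sabins.
For T = 0.27 s, need A₂ = 0.161·V/T = 0.161·72.6/0.27 = 43.291 sabins.
Shortfall: 43.291 − 27.612 = 15.7 sabins.

15.7 sabins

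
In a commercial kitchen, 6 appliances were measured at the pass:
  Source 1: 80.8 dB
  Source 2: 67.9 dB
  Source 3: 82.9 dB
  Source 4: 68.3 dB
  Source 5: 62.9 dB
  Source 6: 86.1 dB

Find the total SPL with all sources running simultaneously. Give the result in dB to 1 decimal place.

Σ 10^(Lᵢ/10) = 7.375e+08.
L_total = 10·log₁₀(7.375e+08) = 88.7 dB.

88.7 dB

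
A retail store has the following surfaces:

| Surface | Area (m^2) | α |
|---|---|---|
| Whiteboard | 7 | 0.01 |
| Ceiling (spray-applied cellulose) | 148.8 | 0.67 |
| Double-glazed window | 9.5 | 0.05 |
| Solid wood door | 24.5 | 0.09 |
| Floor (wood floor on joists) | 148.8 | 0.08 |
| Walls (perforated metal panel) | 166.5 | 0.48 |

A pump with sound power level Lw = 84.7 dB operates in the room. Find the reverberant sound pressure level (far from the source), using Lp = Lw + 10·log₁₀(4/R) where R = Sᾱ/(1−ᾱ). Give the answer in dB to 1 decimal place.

Σ(Sᵢαᵢ) = 7×0.01 + 148.8×0.67 + 9.5×0.05 + 24.5×0.09 + 148.8×0.08 + 166.5×0.48 = 194.270; total area S = 505.1 m^2.
ᾱ = 0.3846, so room constant R = A/(1−ᾱ) = 315.681 m^2.
Lp = 84.7 + 10·log₁₀(4/315.681) = 84.7 + (-18.97) = 65.7 dB.

65.7 dB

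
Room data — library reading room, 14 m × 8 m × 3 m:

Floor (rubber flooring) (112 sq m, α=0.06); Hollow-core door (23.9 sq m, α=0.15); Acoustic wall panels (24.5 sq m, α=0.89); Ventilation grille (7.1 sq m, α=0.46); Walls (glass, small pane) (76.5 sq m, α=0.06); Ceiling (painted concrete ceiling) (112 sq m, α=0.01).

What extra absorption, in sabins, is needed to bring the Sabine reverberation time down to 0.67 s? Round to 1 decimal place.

Summing Sᵢαᵢ: 6.720 + 3.585 + 21.805 + 3.266 + 4.590 + 1.120 → A₁ = 41.086 sabins.
V = 336 m³. Required absorption A₂ = 0.161 × 336 / 0.67 = 80.740 sabins.
Shortfall: 80.740 − 41.086 = 39.7 sabins.

39.7 sabins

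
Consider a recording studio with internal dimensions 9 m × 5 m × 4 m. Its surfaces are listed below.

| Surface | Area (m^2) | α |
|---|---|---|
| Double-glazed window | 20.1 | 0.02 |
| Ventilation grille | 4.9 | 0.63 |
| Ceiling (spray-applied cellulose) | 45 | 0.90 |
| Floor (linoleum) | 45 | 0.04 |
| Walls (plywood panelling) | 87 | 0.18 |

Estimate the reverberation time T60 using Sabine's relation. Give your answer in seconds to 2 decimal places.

A = Σ Sᵢαᵢ = 20.1·0.02 + 4.9·0.63 + 45·0.90 + 45·0.04 + 87·0.18 = 61.449 sabins.
Volume V = 9 × 5 × 4 = 180 m³.
Sabine: RT60 = 0.161 × 180 / 61.449 = 0.47 s.

0.47 s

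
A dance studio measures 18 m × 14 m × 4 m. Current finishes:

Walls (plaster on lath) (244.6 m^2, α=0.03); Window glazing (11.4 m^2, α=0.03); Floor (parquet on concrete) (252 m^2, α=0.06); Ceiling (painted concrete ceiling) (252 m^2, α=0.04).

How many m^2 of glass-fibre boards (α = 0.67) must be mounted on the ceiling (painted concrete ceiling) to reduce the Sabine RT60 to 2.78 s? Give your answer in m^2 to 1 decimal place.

40.5

A₁ = Σ Sᵢαᵢ = 244.6*0.03 + 11.4*0.03 + 252*0.06 + 252*0.04 = 32.880 sabins.
Required A₂ = 0.161·1008/2.78 = 58.377 sabins.
Absorption to add: 58.377 − 32.880 = 25.497 sabins.
Each m^2 of panel replacing the ceiling (painted concrete ceiling) adds (0.67 − 0.04) = 0.63 sabins.
Panel area = 25.497 / 0.63 = 40.5 m^2.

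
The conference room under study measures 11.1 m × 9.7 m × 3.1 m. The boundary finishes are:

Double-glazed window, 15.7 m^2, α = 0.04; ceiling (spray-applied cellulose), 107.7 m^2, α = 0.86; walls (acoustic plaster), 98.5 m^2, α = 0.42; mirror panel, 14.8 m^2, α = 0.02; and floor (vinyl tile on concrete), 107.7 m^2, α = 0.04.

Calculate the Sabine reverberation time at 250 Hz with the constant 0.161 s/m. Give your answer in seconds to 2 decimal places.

A = Σ Sᵢαᵢ = 15.7*0.04 + 107.7*0.86 + 98.5*0.42 + 14.8*0.02 + 107.7*0.04 = 139.224 sabins.
V = 11.1·9.7·3.1 = 333.777 m³.
Sabine: RT60 = 0.161 × 333.777 / 139.224 = 0.39 s.

0.39 s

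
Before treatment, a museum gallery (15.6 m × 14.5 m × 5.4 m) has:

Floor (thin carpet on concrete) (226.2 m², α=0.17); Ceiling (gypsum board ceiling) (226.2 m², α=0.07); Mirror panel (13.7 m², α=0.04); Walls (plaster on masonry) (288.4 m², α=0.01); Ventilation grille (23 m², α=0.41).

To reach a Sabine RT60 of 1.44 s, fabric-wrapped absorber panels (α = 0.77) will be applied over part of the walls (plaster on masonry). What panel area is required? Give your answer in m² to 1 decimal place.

91.3

A₁ = Σ Sᵢαᵢ = 226.2*0.17 + 226.2*0.07 + 13.7*0.04 + 288.4*0.01 + 23*0.41 = 67.150 sabins.
Required A₂ = 0.161·1221.48/1.44 = 136.568 sabins.
ΔA needed = 136.568 − 67.150 = 69.418 sabins.
Each m² of panel replacing the walls (plaster on masonry) adds (0.77 − 0.01) = 0.76 sabins.
Area = ΔA/Δα = 69.418/0.76 = 91.3 m².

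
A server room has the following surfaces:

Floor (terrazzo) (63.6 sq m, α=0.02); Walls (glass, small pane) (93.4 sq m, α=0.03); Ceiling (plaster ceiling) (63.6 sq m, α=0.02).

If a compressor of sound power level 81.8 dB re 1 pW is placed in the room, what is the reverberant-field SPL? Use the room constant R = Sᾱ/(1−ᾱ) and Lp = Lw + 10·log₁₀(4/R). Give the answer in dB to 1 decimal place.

80.4 dB

Σ(Sᵢαᵢ) = 63.6·0.02 + 93.4·0.03 + 63.6·0.02 = 5.346; total area S = 220.6 sq m.
ᾱ = 5.346/220.6 = 0.0242; R = Sᾱ/(1−ᾱ) = 5.346/(1−0.0242) = 5.479 sq m.
Lp = 81.8 + 10·log₁₀(4/5.479) = 81.8 + (-1.37) = 80.4 dB.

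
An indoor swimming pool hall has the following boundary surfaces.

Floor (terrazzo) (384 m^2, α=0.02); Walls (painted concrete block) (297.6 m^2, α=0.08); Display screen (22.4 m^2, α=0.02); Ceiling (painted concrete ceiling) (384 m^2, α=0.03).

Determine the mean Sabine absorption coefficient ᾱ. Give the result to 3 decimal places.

0.040

S = Σ Sᵢ = 384 + 297.6 + 22.4 + 384 = 1088.0 m^2.
Weighted sum Σ Sα = 43.456.
ᾱ = A/S = 0.040.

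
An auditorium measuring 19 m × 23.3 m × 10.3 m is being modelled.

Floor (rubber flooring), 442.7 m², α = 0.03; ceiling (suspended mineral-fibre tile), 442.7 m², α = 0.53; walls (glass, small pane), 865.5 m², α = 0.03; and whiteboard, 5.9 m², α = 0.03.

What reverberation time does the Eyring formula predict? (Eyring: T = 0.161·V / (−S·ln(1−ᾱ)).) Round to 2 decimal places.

Total surface area S = 442.7 + 442.7 + 865.5 + 5.9 = 1756.8 m².
Σ(Sᵢαᵢ) = 442.7×0.03 + 442.7×0.53 + 865.5×0.03 + 5.9×0.03 = 274.054.
ᾱ = 274.054 / 1756.8 = 0.1560.
Eyring denominator: −S ln(1−ᾱ) = 297.958.
V = 19 × 23.3 × 10.3 = 4559.81 m³.
T = 0.161·V/[−S·ln(1−ᾱ)] = 0.161·4559.81/297.958 = 2.46 s.

2.46 s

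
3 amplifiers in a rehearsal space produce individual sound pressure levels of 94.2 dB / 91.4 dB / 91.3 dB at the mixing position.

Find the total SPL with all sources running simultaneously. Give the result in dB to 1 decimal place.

97.3 dB

Σ 10^(Lᵢ/10) = 5.36e+09.
Back to dB: 10·log₁₀ Σ = 97.3 dB.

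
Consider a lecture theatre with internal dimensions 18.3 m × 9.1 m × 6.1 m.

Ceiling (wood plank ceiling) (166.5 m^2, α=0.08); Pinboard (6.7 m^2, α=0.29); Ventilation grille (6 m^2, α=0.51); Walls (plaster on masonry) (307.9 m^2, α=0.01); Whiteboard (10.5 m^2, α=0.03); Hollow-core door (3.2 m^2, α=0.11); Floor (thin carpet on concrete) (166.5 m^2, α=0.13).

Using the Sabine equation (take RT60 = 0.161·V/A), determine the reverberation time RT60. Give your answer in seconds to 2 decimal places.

Equivalent absorption area: A = 166.5*0.08 + 6.7*0.29 + 6*0.51 + 307.9*0.01 + 10.5*0.03 + 3.2*0.11 + 166.5*0.13 = 43.714 m^2.
V = 18.3·9.1·6.1 = 1015.833 m³.
Sabine: RT60 = 0.161 × 1015.833 / 43.714 = 3.74 s.

3.74 s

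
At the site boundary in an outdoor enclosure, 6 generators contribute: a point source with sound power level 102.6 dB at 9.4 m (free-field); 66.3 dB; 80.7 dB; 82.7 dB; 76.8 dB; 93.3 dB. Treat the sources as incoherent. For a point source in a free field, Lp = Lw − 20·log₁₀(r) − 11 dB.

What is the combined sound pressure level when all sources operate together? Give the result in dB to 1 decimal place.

94.0 dB

Source at 9.4 m: Lp = 102.6 − 20·log₁₀(9.4) − 11 = 72.1 dB.
Sum in the linear (power) domain: Σ 10^(Lᵢ/10) = 10^(72.1/10) + 10^(66.3/10) + 10^(80.7/10) + 10^(82.7/10) + 10^(76.8/10) + 10^(93.3/10) = 2.51e+09.
Combined level = 10 log₁₀(2.51e+09) = 94.0 dB.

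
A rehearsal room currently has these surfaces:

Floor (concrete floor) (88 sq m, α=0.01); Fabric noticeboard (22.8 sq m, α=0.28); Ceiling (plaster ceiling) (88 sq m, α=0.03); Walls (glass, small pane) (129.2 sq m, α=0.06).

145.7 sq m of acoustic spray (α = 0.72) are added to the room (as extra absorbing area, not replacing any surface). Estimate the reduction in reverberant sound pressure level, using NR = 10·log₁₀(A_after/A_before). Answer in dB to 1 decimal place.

Equivalent absorption area: A_before = 88*0.01 + 22.8*0.28 + 88*0.03 + 129.2*0.06 = 17.656 sq m.
Treatment contributes 145.7·0.72 = 104.904 sabins.
New total A_after = 122.560 sabins.
NR = 10·log₁₀(122.560/17.656) = 8.4 dB.

8.4 dB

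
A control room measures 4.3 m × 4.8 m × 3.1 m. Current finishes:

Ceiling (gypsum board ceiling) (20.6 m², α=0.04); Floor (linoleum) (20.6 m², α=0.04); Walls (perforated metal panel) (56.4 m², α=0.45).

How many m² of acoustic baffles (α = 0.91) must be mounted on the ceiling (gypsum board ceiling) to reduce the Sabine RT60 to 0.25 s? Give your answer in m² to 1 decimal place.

16.3

A₁ = Σ Sᵢαᵢ = 20.6·0.04 + 20.6·0.04 + 56.4·0.45 = 27.028 sabins.
Required A₂ = 0.161·63.984/0.25 = 41.206 sabins.
ΔA needed = 41.206 − 27.028 = 14.178 sabins.
Net gain per m²: Δα = 0.91 − 0.04 = 0.87.
Area = ΔA/Δα = 14.178/0.87 = 16.3 m².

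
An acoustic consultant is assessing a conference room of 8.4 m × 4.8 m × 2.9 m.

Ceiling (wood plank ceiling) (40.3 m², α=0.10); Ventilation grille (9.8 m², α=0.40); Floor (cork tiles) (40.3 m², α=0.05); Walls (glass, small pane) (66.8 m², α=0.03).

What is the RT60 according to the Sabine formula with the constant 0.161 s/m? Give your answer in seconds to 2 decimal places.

1.57 seconds

Total absorption A = 40.3·0.10 + 9.8·0.40 + 40.3·0.05 + 66.8·0.03
  = 4.030 + 3.920 + 2.015 + 2.004 = 11.969 m² sabins.
Volume V = 8.4 × 4.8 × 2.9 = 116.928 m³.
Sabine: RT60 = 0.161 × 116.928 / 11.969 = 1.57 s.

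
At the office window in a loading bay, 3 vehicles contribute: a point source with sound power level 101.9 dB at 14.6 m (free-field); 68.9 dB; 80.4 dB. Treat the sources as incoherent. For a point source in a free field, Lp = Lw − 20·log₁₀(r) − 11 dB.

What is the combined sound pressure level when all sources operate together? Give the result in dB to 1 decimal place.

80.9 dB

Source at 14.6 m: Lp = 101.9 − 20·log₁₀(14.6) − 11 = 67.6 dB.
Converting to relative power and adding: 10^(67.6/10) + 10^(68.9/10) + 10^(80.4/10) = 1.232e+08.
Back to dB: 10·log₁₀ Σ = 80.9 dB.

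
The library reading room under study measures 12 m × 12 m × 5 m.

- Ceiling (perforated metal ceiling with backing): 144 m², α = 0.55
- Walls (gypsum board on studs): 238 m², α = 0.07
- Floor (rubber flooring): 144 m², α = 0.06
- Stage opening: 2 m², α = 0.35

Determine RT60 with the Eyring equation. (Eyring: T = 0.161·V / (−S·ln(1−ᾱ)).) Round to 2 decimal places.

0.99 s

S = Σ Sᵢ = 528.0 m².
Σ(Sᵢαᵢ) = 144·0.55 + 238·0.07 + 144·0.06 + 2·0.35 = 105.200.
ᾱ = 105.200 / 528.0 = 0.1992.
−S·ln(1−ᾱ) = −528.0 × ln(1 − 0.1992) = 117.292.
V = 12 × 12 × 5 = 720 m³.
T = 0.161·V/[−S·ln(1−ᾱ)] = 0.161·720/117.292 = 0.99 s.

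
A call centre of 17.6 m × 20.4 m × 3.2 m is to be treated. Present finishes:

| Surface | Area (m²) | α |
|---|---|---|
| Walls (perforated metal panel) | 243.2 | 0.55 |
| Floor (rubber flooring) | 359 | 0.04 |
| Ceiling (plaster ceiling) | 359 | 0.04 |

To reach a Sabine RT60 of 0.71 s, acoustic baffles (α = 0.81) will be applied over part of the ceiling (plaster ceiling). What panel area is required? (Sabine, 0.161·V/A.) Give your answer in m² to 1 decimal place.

Total absorption A₁ = 243.2·0.55 + 359·0.04 + 359·0.04
  = 133.760 + 14.360 + 14.360 = 162.480 m² sabins.
V = 1148.928 m³. Target absorption A₂ = 0.161 × 1148.928 / 0.71 = 260.532 sabins.
Absorption to add: 260.532 − 162.480 = 98.052 sabins.
Net gain per m²: Δα = 0.81 − 0.04 = 0.77.
Panel area = 98.052 / 0.77 = 127.3 m².

127.3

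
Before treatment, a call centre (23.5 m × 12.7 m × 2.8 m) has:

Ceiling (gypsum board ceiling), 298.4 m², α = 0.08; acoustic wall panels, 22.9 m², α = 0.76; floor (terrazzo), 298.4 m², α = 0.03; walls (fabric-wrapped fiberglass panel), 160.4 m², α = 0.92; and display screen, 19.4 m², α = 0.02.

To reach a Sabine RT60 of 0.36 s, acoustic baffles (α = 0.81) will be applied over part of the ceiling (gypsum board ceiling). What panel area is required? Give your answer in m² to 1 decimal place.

Total absorption A₁ = 298.4*0.08 + 22.9*0.76 + 298.4*0.03 + 160.4*0.92 + 19.4*0.02
  = 23.872 + 17.404 + 8.952 + 147.568 + 0.388 = 198.184 m² sabins.
V = 835.66 m³. Target absorption A₂ = 0.161 × 835.66 / 0.36 = 373.726 sabins.
Absorption to add: 373.726 − 198.184 = 175.542 sabins.
Net gain per m²: Δα = 0.81 − 0.08 = 0.73.
Panel area = 175.542 / 0.73 = 240.5 m².

240.5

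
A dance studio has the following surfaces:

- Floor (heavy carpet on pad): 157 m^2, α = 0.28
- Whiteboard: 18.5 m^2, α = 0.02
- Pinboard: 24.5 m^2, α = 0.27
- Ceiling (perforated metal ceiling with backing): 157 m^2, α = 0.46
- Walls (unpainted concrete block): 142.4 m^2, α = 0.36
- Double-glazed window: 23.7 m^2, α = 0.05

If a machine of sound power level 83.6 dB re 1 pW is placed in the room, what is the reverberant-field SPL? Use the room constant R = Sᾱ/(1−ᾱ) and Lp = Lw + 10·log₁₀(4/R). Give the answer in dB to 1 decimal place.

A = 175.614 sabins; S = 523.1 m^2.
ᾱ = 0.3357, so room constant R = A/(1−ᾱ) = 264.359 m^2.
Lp = 83.6 + 10·log₁₀(4/264.359) = 83.6 + (-18.20) = 65.4 dB.

65.4 dB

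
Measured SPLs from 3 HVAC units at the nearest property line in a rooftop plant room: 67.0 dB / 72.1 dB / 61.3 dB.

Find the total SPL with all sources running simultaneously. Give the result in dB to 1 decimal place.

73.5 dB

Σ 10^(Lᵢ/10) = 2.258e+07.
L_total = 10·log₁₀(2.258e+07) = 73.5 dB.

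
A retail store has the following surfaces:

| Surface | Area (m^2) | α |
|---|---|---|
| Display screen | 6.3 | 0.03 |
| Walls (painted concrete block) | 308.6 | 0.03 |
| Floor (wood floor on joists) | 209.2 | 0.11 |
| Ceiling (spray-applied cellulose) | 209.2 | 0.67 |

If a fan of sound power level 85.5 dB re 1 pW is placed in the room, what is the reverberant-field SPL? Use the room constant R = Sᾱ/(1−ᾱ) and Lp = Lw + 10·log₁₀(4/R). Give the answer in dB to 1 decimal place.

A = 172.623 sabins; S = 733.3 m^2.
ᾱ = 0.2354, so room constant R = A/(1−ᾱ) = 225.769 m^2.
Lp = 85.5 + 10·log₁₀(4/225.769) = 85.5 + (-17.52) = 68.0 dB.

68.0 dB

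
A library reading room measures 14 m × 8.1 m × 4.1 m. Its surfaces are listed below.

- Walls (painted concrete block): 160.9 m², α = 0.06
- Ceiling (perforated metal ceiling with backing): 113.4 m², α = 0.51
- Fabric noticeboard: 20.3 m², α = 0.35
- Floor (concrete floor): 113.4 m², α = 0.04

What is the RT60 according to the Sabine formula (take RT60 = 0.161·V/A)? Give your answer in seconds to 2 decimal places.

0.95 s

Summing Sᵢαᵢ: 9.654 + 57.834 + 7.105 + 4.536 → A = 79.129 sabins.
Volume V = 14 × 8.1 × 4.1 = 464.94 m³.
RT60 = 0.161 · V / A = 0.161 × 464.94 / 79.129 = 0.95 s.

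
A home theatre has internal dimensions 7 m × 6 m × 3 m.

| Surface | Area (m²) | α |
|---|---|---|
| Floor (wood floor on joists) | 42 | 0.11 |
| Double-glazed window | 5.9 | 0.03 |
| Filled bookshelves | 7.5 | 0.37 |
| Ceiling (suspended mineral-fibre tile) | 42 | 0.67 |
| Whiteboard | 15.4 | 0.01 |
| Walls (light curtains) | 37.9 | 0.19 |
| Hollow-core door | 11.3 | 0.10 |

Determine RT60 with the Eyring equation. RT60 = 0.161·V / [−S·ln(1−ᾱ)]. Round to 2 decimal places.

0.39 s

Total surface area S = 42 + 5.9 + 7.5 + 42 + 15.4 + 37.9 + 11.3 = 162.0 m².
Σ(Sᵢαᵢ) = 42·0.11 + 5.9·0.03 + 7.5·0.37 + 42·0.67 + 15.4·0.01 + 37.9·0.19 + 11.3·0.10 = 44.197.
ᾱ = 44.197 / 162.0 = 0.2728.
−S·ln(1−ᾱ) = −162.0 × ln(1 − 0.2728) = 51.606.
V = 7 × 6 × 3 = 126 m³.
RT60 = 0.161 × 126 / 51.606 = 0.39 s.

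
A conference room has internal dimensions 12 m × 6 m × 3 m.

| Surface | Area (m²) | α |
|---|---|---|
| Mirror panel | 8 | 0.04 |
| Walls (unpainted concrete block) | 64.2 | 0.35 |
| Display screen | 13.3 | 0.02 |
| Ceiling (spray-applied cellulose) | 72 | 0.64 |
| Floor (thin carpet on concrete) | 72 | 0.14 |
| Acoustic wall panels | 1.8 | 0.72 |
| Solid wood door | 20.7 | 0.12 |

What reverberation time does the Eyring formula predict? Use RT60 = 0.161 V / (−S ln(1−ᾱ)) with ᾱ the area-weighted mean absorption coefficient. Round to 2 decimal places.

0.35 s

S = Σ Sᵢ = 252.0 m².
Absorption A = 8·0.04 + 64.2·0.35 + 13.3·0.02 + 72·0.64 + 72·0.14 + 1.8·0.72 + 20.7·0.12 = 82.996 sabins.
Mean coefficient ᾱ = A/S = 0.3293.
−S·ln(1−ᾱ) = −252.0 × ln(1 − 0.3293) = 100.657.
V = 12 × 6 × 3 = 216 m³.
T = 0.161·V/[−S·ln(1−ᾱ)] = 0.161·216/100.657 = 0.35 s.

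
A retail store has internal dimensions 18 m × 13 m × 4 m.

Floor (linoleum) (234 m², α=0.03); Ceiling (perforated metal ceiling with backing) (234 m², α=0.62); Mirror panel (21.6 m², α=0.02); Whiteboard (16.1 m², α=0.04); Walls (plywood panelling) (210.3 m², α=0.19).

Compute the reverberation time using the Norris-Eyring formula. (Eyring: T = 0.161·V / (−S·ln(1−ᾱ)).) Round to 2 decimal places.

0.67 seconds

Total surface area S = 234 + 234 + 21.6 + 16.1 + 210.3 = 716.0 m².
Absorption A = 234×0.03 + 234×0.62 + 21.6×0.02 + 16.1×0.04 + 210.3×0.19 = 193.133 sabins.
ᾱ = 193.133 / 716.0 = 0.2697.
Eyring denominator: −S ln(1−ᾱ) = 225.039.
V = 18 × 13 × 4 = 936 m³.
RT60 = 0.161 × 936 / 225.039 = 0.67 s.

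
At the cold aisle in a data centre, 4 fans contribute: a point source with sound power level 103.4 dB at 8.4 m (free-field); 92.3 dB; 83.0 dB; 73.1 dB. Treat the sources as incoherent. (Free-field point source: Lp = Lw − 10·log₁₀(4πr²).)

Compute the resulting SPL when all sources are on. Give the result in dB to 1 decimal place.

Source at 8.4 m: Lp = 103.4 − 10·log₁₀(4π·8.4²) = 103.4 − 10·log₁₀(886.683) = 73.9 dB.
Converting to relative power and adding: 10^(73.9/10) + 10^(92.3/10) + 10^(83.0/10) + 10^(73.1/10) = 1.943e+09.
Back to dB: 10·log₁₀ Σ = 92.9 dB.

92.9 dB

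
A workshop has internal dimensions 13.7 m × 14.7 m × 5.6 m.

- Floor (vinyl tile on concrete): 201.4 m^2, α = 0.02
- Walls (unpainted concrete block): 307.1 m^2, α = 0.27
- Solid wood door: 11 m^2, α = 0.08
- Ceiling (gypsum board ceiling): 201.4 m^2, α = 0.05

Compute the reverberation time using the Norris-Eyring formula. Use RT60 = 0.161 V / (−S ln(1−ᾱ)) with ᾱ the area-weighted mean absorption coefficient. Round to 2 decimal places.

S = Σ Sᵢ = 720.9 m^2.
Σ(Sᵢαᵢ) = 201.4×0.02 + 307.1×0.27 + 11×0.08 + 201.4×0.05 = 97.895.
ᾱ = 97.895 / 720.9 = 0.1358.
−S·ln(1−ᾱ) = −720.9 × ln(1 − 0.1358) = 105.216.
V = 13.7 × 14.7 × 5.6 = 1127.784 m³.
T = 0.161·V/[−S·ln(1−ᾱ)] = 0.161·1127.784/105.216 = 1.73 s.

1.73 s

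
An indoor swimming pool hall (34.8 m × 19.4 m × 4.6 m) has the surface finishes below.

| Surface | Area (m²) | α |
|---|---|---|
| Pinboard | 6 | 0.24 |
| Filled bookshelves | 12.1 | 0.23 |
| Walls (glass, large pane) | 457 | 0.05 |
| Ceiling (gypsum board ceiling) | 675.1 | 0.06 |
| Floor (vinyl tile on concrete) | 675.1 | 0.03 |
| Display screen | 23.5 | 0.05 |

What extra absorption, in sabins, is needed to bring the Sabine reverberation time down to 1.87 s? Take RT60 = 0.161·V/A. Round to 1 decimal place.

Total absorption A₁ = 6×0.24 + 12.1×0.23 + 457×0.05 + 675.1×0.06 + 675.1×0.03 + 23.5×0.05
  = 1.440 + 2.783 + 22.850 + 40.506 + 20.253 + 1.175 = 89.007 m² sabins.
For T = 1.87 s, need A₂ = 0.161·V/T = 0.161·3105.552/1.87 = 267.376 sabins.
ΔA = A₂ − A₁ = 267.376 − 89.007 = 178.4 sabins.

178.4 sabins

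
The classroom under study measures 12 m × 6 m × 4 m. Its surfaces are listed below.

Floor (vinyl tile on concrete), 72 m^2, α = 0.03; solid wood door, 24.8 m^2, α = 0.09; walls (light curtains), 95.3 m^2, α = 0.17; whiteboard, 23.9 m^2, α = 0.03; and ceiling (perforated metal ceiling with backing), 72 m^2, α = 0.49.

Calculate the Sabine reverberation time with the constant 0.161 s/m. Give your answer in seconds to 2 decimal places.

0.82 seconds

A = Σ Sᵢαᵢ = 72×0.03 + 24.8×0.09 + 95.3×0.17 + 23.9×0.03 + 72×0.49 = 56.590 sabins.
Volume V = 12 × 6 × 4 = 288 m³.
Sabine: RT60 = 0.161 × 288 / 56.590 = 0.82 s.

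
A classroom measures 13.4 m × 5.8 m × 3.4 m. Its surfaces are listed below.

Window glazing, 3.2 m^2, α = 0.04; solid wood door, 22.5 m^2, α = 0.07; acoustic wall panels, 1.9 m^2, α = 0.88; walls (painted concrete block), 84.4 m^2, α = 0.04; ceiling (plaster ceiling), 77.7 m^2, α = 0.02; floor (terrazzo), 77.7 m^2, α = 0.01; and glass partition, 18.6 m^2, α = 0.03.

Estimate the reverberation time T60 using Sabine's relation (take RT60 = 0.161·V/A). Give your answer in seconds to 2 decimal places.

Equivalent absorption area: A = 3.2*0.04 + 22.5*0.07 + 1.9*0.88 + 84.4*0.04 + 77.7*0.02 + 77.7*0.01 + 18.6*0.03 = 9.640 m^2.
Volume V = 13.4 × 5.8 × 3.4 = 264.248 m³.
RT60 = 0.161 · V / A = 0.161 × 264.248 / 9.640 = 4.41 s.

4.41 sec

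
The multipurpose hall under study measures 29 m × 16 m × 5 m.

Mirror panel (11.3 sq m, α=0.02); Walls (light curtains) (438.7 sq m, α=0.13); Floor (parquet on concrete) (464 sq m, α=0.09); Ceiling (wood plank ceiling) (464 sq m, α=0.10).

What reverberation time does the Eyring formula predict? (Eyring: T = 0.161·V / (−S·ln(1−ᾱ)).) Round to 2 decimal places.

2.43 sec

Total surface area S = 11.3 + 438.7 + 464 + 464 = 1378.0 sq m.
Absorption A = 11.3×0.02 + 438.7×0.13 + 464×0.09 + 464×0.10 = 145.417 sabins.
Mean coefficient ᾱ = A/S = 0.1055.
Eyring denominator: −S ln(1−ᾱ) = 153.634.
V = 29 × 16 × 5 = 2320 m³.
T = 0.161·V/[−S·ln(1−ᾱ)] = 0.161·2320/153.634 = 2.43 s.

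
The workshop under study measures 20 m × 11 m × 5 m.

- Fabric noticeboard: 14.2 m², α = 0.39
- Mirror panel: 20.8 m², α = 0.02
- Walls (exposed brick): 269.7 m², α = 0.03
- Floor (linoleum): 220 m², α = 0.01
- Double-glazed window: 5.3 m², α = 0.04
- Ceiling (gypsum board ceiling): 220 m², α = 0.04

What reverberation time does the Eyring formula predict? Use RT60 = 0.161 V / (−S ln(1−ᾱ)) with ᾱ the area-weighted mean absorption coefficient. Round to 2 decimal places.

6.89 sec

S = Σ Sᵢ = 750.0 m².
Σ(Sᵢαᵢ) = 14.2·0.39 + 20.8·0.02 + 269.7·0.03 + 220·0.01 + 5.3·0.04 + 220·0.04 = 25.257.
ᾱ = 25.257 / 750.0 = 0.0337.
Eyring denominator: −S ln(1−ᾱ) = 25.711.
V = 20 × 11 × 5 = 1100 m³.
RT60 = 0.161 × 1100 / 25.711 = 6.89 s.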